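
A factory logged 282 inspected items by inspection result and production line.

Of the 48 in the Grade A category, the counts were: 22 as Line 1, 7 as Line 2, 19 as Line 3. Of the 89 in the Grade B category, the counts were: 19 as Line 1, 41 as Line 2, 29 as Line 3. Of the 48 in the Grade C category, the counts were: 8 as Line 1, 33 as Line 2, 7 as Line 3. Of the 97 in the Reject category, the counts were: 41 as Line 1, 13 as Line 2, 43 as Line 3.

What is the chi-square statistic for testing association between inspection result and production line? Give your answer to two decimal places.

Row totals: 48, 89, 48, 97. Column totals: 90, 94, 98. Grand total N = 282.
Expected counts (row total × column total / N):
  Grade A, Line 1: 48×90/282 = 15.319
  Grade A, Line 2: 48×94/282 = 16.000
  Grade A, Line 3: 48×98/282 = 16.681
  Grade B, Line 1: 89×90/282 = 28.404
  Grade B, Line 2: 89×94/282 = 29.667
  Grade B, Line 3: 89×98/282 = 30.929
  Grade C, Line 1: 48×90/282 = 15.319
  Grade C, Line 2: 48×94/282 = 16.000
  Grade C, Line 3: 48×98/282 = 16.681
  Reject, Line 1: 97×90/282 = 30.957
  Reject, Line 2: 97×94/282 = 32.333
  Reject, Line 3: 97×98/282 = 33.709
Contributions (O − E)²/E:
  (22 − 15.319)²/15.319 = 2.9138
  (7 − 16.000)²/16.000 = 5.0625
  (19 − 16.681)²/16.681 = 0.3224
  (19 − 28.404)²/28.404 = 3.1135
  (41 − 29.667)²/29.667 = 4.3293
  (29 − 30.929)²/30.929 = 0.1203
  (8 − 15.319)²/15.319 = 3.4968
  (33 − 16.000)²/16.000 = 18.0625
  (7 − 16.681)²/16.681 = 5.6185
  (41 − 30.957)²/30.957 = 3.2581
  (13 − 32.333)²/32.333 = 11.5599
  (43 − 33.709)²/33.709 = 2.5608
χ² = 2.9138 + 5.0625 + 0.3224 + 3.1135 + 4.3293 + 0.1203 + 3.4968 + 18.0625 + 5.6185 + 3.2581 + 11.5599 + 2.5608 = 60.42

60.42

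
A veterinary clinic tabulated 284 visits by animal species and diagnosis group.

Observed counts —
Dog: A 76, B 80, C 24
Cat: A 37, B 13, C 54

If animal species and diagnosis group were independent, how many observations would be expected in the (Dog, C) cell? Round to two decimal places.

Row total (Dog) = 180; column total (C) = 78; grand total N = 284.
Expected count = (row total × column total) / N = 180 × 78 / 284 = 49.44.

49.44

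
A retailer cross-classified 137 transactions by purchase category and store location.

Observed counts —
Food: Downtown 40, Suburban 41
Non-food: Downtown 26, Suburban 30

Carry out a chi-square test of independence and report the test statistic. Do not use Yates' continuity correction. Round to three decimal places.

0.116

Row totals: 81, 56. Column totals: 66, 71. Grand total N = 137.
Expected counts (row total × column total / N):
  Food, Downtown: 81×66/137 = 39.0219
  Food, Suburban: 81×71/137 = 41.9781
  Non-food, Downtown: 56×66/137 = 26.9781
  Non-food, Suburban: 56×71/137 = 29.0219
Contributions (O − E)²/E:
  (40 − 39.0219)²/39.0219 = 0.0245
  (41 − 41.9781)²/41.9781 = 0.0228
  (26 − 26.9781)²/26.9781 = 0.0355
  (30 − 29.0219)²/29.0219 = 0.0330
χ² = 0.0245 + 0.0228 + 0.0355 + 0.0330 = 0.116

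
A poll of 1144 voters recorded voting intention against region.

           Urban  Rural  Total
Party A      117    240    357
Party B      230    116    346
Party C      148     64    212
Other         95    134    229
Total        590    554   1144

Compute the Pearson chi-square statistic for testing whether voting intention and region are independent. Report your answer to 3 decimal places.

118.849

Grand total N = 1144.
Expected counts (row total × column total / N):
  Party A, Urban: 357×590/1144 = 184.11713
  Party A, Rural: 357×554/1144 = 172.88287
  Party B, Urban: 346×590/1144 = 178.44406
  Party B, Rural: 346×554/1144 = 167.55594
  Party C, Urban: 212×590/1144 = 109.33566
  Party C, Rural: 212×554/1144 = 102.66434
  Other, Urban: 229×590/1144 = 118.10315
  Other, Rural: 229×554/1144 = 110.89685
Contributions (O − E)²/E:
  (117 − 184.11713)²/184.11713 = 24.4665
  (240 − 172.88287)²/172.88287 = 26.0564
  (230 − 178.44406)²/178.44406 = 14.8955
  (116 − 167.55594)²/167.55594 = 15.8634
  (148 − 109.33566)²/109.33566 = 13.6729
  (64 − 102.66434)²/102.66434 = 14.5613
  (95 − 118.10315)²/118.10315 = 4.5194
  (134 − 110.89685)²/110.89685 = 4.8131
χ² = 24.4665 + 26.0564 + 14.8955 + 15.8634 + 13.6729 + 14.5613 + 4.5194 + 4.8131 = 118.849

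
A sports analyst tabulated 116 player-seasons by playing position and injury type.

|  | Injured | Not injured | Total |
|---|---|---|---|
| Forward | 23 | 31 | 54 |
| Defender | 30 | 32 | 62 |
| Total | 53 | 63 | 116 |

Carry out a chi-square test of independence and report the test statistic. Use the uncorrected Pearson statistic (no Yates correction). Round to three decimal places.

Grand total N = 116.
Expected counts (row total × column total / N):
  Forward, Injured: 54×53/116 = 24.6724
  Forward, Not injured: 54×63/116 = 29.3276
  Defender, Injured: 62×53/116 = 28.3276
  Defender, Not injured: 62×63/116 = 33.6724
Contributions (O − E)²/E:
  (23 − 24.6724)²/24.6724 = 0.1134
  (31 − 29.3276)²/29.3276 = 0.0954
  (30 − 28.3276)²/28.3276 = 0.0987
  (32 − 33.6724)²/33.6724 = 0.0831
χ² = 0.1134 + 0.0954 + 0.0987 + 0.0831 = 0.391

0.391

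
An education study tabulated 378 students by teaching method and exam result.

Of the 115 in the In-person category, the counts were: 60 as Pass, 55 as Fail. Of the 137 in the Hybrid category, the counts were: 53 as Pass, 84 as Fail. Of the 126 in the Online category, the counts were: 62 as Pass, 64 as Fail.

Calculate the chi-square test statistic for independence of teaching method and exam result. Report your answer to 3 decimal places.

5.218

Row totals: 115, 137, 126. Column totals: 175, 203. Grand total N = 378.
Expected counts (row total × column total / N):
  In-person, Pass: 115×175/378 = 53.2407
  In-person, Fail: 115×203/378 = 61.7593
  Hybrid, Pass: 137×175/378 = 63.4259
  Hybrid, Fail: 137×203/378 = 73.5741
  Online, Pass: 126×175/378 = 58.3333
  Online, Fail: 126×203/378 = 67.6667
Contributions (O − E)²/E:
  (60 − 53.2407)²/53.2407 = 0.8581
  (55 − 61.7593)²/61.7593 = 0.7398
  (53 − 63.4259)²/63.4259 = 1.7138
  (84 − 73.5741)²/73.5741 = 1.4774
  (62 − 58.3333)²/58.3333 = 0.2305
  (64 − 67.6667)²/67.6667 = 0.1987
χ² = 0.8581 + 0.7398 + 1.7138 + 1.4774 + 0.2305 + 0.1987 = 5.218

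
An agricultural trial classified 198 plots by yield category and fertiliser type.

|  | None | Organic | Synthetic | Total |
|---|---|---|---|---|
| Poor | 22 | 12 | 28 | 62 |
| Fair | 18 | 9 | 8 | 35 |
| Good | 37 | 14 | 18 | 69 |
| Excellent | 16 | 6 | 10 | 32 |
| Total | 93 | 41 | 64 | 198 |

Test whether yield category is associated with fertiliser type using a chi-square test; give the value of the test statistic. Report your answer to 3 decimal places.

8.119

Grand total N = 198.
Expected counts (row total × column total / N):
  Poor, None: 62×93/198 = 29.1212
  Poor, Organic: 62×41/198 = 12.8384
  Poor, Synthetic: 62×64/198 = 20.0404
  Fair, None: 35×93/198 = 16.4394
  Fair, Organic: 35×41/198 = 7.2475
  Fair, Synthetic: 35×64/198 = 11.3131
  Good, None: 69×93/198 = 32.4091
  Good, Organic: 69×41/198 = 14.2879
  Good, Synthetic: 69×64/198 = 22.3030
  Excellent, None: 32×93/198 = 15.0303
  Excellent, Organic: 32×41/198 = 6.6263
  Excellent, Synthetic: 32×64/198 = 10.3434
Contributions (O − E)²/E:
  (22 − 29.1212)²/29.1212 = 1.7414
  (12 − 12.8384)²/12.8384 = 0.0548
  (28 − 20.0404)²/20.0404 = 3.1614
  (18 − 16.4394)²/16.4394 = 0.1481
  (9 − 7.2475)²/7.2475 = 0.4238
  (8 − 11.3131)²/11.3131 = 0.9703
  (37 − 32.4091)²/32.4091 = 0.6503
  (14 − 14.2879)²/14.2879 = 0.0058
  (18 − 22.3030)²/22.3030 = 0.8302
  (16 − 15.0303)²/15.0303 = 0.0626
  (6 − 6.6263)²/6.6263 = 0.0592
  (10 − 10.3434)²/10.3434 = 0.0114
χ² = 1.7414 + 0.0548 + 3.1614 + 0.1481 + 0.4238 + 0.9703 + 0.6503 + 0.0058 + 0.8302 + 0.0626 + 0.0592 + 0.0114 = 8.119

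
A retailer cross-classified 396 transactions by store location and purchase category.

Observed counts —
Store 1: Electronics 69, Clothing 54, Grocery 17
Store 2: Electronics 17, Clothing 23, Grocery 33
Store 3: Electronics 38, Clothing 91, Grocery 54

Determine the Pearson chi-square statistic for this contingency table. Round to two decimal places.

Row totals: 140, 73, 183. Column totals: 124, 168, 104. Grand total N = 396.
Expected counts (row total × column total / N):
  Store 1, Electronics: 140×124/396 = 43.838
  Store 1, Clothing: 140×168/396 = 59.394
  Store 1, Grocery: 140×104/396 = 36.768
  Store 2, Electronics: 73×124/396 = 22.859
  Store 2, Clothing: 73×168/396 = 30.970
  Store 2, Grocery: 73×104/396 = 19.172
  Store 3, Electronics: 183×124/396 = 57.303
  Store 3, Clothing: 183×168/396 = 77.636
  Store 3, Grocery: 183×104/396 = 48.061
Contributions (O − E)²/E:
  (69 − 43.838)²/43.838 = 14.4424
  (54 − 59.394)²/59.394 = 0.4899
  (17 − 36.768)²/36.768 = 10.6281
  (17 − 22.859)²/22.859 = 1.5017
  (23 − 30.970)²/30.970 = 2.0510
  (33 − 19.172)²/19.172 = 9.9736
  (38 − 57.303)²/57.303 = 6.5024
  (91 − 77.636)²/77.636 = 2.3004
  (54 − 48.061)²/48.061 = 0.7339
χ² = 14.4424 + 0.4899 + 10.6281 + 1.5017 + 2.0510 + 9.9736 + 6.5024 + 2.3004 + 0.7339 = 48.62

48.62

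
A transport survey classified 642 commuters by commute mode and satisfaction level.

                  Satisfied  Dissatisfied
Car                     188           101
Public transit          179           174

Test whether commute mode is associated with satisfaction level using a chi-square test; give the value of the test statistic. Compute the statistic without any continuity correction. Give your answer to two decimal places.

13.35

Row totals: 289, 353. Column totals: 367, 275. Grand total N = 642.
Expected counts (row total × column total / N):
  Car, Satisfied: 289×367/642 = 165.207
  Car, Dissatisfied: 289×275/642 = 123.793
  Public transit, Satisfied: 353×367/642 = 201.793
  Public transit, Dissatisfied: 353×275/642 = 151.207
Contributions (O − E)²/E:
  (188 − 165.207)²/165.207 = 3.1447
  (101 − 123.793)²/123.793 = 4.1967
  (179 − 201.793)²/201.793 = 2.5745
  (174 − 151.207)²/151.207 = 3.4358
χ² = 3.1447 + 4.1967 + 2.5745 + 3.4358 = 13.35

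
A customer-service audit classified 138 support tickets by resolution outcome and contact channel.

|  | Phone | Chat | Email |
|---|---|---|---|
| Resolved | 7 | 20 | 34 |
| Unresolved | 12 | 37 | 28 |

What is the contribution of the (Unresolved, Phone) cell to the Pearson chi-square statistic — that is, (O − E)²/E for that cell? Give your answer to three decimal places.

0.184

Row total (Unresolved) = 77; column total (Phone) = 19; N = 138.
Expected count E = 77 × 19 / 138 = 10.60145.
Contribution = (O − E)²/E = (12 − 10.60145)² / 10.60145 = 0.184.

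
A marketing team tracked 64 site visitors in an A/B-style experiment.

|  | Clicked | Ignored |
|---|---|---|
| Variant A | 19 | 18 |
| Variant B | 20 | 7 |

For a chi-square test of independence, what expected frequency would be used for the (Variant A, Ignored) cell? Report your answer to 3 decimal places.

14.453

Row total (Variant A) = 37; column total (Ignored) = 25; grand total N = 64.
Expected count = (row total × column total) / N = 37 × 25 / 64 = 14.453.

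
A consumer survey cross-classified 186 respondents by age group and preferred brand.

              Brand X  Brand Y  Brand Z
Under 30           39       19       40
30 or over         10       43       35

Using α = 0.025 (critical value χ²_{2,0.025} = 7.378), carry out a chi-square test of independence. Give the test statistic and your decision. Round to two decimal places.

Row totals: 98, 88. Column totals: 49, 62, 75. Grand total N = 186.
Expected counts (row total × column total / N):
  Under 30, Brand X: 98×49/186 = 25.817
  Under 30, Brand Y: 98×62/186 = 32.667
  Under 30, Brand Z: 98×75/186 = 39.516
  30 or over, Brand X: 88×49/186 = 23.183
  30 or over, Brand Y: 88×62/186 = 29.333
  30 or over, Brand Z: 88×75/186 = 35.484
Contributions (O − E)²/E:
  (39 − 25.817)²/25.817 = 6.7317
  (19 − 32.667)²/32.667 = 5.7179
  (40 − 39.516)²/39.516 = 0.0059
  (10 − 23.183)²/23.183 = 7.4965
  (43 − 29.333)²/29.333 = 6.3678
  (35 − 35.484)²/35.484 = 0.0066
χ² = 6.7317 + 5.7179 + 0.0059 + 7.4965 + 6.3678 + 0.0066 = 26.33
df = (2−1)(3−1) = 2. Since 26.33 > 7.378, reject the null hypothesis of independence at α = 0.025.

26.33; reject H₀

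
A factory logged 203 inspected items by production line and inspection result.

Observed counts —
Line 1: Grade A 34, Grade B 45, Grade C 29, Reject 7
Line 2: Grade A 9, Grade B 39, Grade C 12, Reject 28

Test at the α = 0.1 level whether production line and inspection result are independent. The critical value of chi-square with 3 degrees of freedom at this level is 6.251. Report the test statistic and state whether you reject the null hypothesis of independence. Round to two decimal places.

Row totals: 115, 88. Column totals: 43, 84, 41, 35. Grand total N = 203.
Expected counts (row total × column total / N):
  Line 1, Grade A: 115×43/203 = 24.3596
  Line 1, Grade B: 115×84/203 = 47.5862
  Line 1, Grade C: 115×41/203 = 23.2266
  Line 1, Reject: 115×35/203 = 19.8276
  Line 2, Grade A: 88×43/203 = 18.6404
  Line 2, Grade B: 88×84/203 = 36.4138
  Line 2, Grade C: 88×41/203 = 17.7734
  Line 2, Reject: 88×35/203 = 15.1724
Contributions (O − E)²/E:
  (34 − 24.3596)²/24.3596 = 3.8152
  (45 − 47.5862)²/47.5862 = 0.1406
  (29 − 23.2266)²/23.2266 = 1.4351
  (7 − 19.8276)²/19.8276 = 8.2989
  (9 − 18.6404)²/18.6404 = 4.9858
  (39 − 36.4138)²/36.4138 = 0.1837
  (12 − 17.7734)²/17.7734 = 1.8754
  (28 − 15.1724)²/15.1724 = 10.8452
χ² = 3.8152 + 0.1406 + 1.4351 + 8.2989 + 4.9858 + 0.1837 + 1.8754 + 10.8452 = 31.58
df = (2−1)(4−1) = 3. Since 31.58 > 6.251, reject the null hypothesis of independence at α = 0.1.

31.58; reject H₀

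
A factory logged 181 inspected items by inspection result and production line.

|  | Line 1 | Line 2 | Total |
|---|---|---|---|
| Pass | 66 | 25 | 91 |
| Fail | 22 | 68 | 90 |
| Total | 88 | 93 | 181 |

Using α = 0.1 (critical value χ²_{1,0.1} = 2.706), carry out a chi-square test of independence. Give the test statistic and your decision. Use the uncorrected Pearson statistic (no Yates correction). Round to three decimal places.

41.877; reject H₀

Grand total N = 181.
Expected counts (row total × column total / N):
  Pass, Line 1: 91×88/181 = 44.2431
  Pass, Line 2: 91×93/181 = 46.7569
  Fail, Line 1: 90×88/181 = 43.7569
  Fail, Line 2: 90×93/181 = 46.2431
Contributions (O − E)²/E:
  (66 − 44.2431)²/44.2431 = 10.6991
  (25 − 46.7569)²/46.7569 = 10.1239
  (22 − 43.7569)²/43.7569 = 10.8180
  (68 − 46.2431)²/46.2431 = 10.2364
χ² = 10.6991 + 10.1239 + 10.8180 + 10.2364 = 41.877
df = (2−1)(2−1) = 1. Since 41.877 > 2.706, reject the null hypothesis of independence at α = 0.1.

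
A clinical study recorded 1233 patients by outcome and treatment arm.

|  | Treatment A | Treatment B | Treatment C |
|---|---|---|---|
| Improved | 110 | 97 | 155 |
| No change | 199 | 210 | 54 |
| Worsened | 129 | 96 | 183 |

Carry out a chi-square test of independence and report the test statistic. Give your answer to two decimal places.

Row totals: 362, 463, 408. Column totals: 438, 403, 392. Grand total N = 1233.
Expected counts (row total × column total / N):
  Improved, Treatment A: 362×438/1233 = 128.594
  Improved, Treatment B: 362×403/1233 = 118.318
  Improved, Treatment C: 362×392/1233 = 115.088
  No change, Treatment A: 463×438/1233 = 164.472
  No change, Treatment B: 463×403/1233 = 151.329
  No change, Treatment C: 463×392/1233 = 147.199
  Worsened, Treatment A: 408×438/1233 = 144.934
  Worsened, Treatment B: 408×403/1233 = 133.353
  Worsened, Treatment C: 408×392/1233 = 129.713
Contributions (O − E)²/E:
  (110 − 128.594)²/128.594 = 2.6886
  (97 − 118.318)²/118.318 = 3.8410
  (155 − 115.088)²/115.088 = 13.8413
  (199 − 164.472)²/164.472 = 7.2485
  (210 − 151.329)²/151.329 = 22.7470
  (54 − 147.199)²/147.199 = 59.0089
  (129 − 144.934)²/144.934 = 1.7518
  (96 − 133.353)²/133.353 = 10.4628
  (183 − 129.713)²/129.713 = 21.8907
χ² = 2.6886 + 3.8410 + 13.8413 + 7.2485 + 22.7470 + 59.0089 + 1.7518 + 10.4628 + 21.8907 = 143.48

143.48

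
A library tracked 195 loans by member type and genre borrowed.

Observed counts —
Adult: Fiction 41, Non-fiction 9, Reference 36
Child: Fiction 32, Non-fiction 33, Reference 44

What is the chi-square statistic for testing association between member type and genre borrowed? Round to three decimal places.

Row totals: 86, 109. Column totals: 73, 42, 80. Grand total N = 195.
Expected counts (row total × column total / N):
  Adult, Fiction: 86×73/195 = 32.1949
  Adult, Non-fiction: 86×42/195 = 18.5231
  Adult, Reference: 86×80/195 = 35.2821
  Child, Fiction: 109×73/195 = 40.8051
  Child, Non-fiction: 109×42/195 = 23.4769
  Child, Reference: 109×80/195 = 44.7179
Contributions (O − E)²/E:
  (41 − 32.1949)²/32.1949 = 2.4081
  (9 − 18.5231)²/18.5231 = 4.8960
  (36 − 35.2821)²/35.2821 = 0.0146
  (32 − 40.8051)²/40.8051 = 1.9000
  (33 − 23.4769)²/23.4769 = 3.8629
  (44 − 44.7179)²/44.7179 = 0.0115
χ² = 2.4081 + 4.8960 + 0.0146 + 1.9000 + 3.8629 + 0.0115 = 13.093

13.093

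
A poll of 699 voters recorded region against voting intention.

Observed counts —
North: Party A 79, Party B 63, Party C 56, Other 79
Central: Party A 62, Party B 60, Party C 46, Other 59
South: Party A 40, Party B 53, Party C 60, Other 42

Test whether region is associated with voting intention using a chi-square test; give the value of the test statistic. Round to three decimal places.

13.100

Row totals: 277, 227, 195. Column totals: 181, 176, 162, 180. Grand total N = 699.
Expected counts (row total × column total / N):
  North, Party A: 277×181/699 = 71.7268
  North, Party B: 277×176/699 = 69.7454
  North, Party C: 277×162/699 = 64.1974
  North, Other: 277×180/699 = 71.3305
  Central, Party A: 227×181/699 = 58.7797
  Central, Party B: 227×176/699 = 57.1559
  Central, Party C: 227×162/699 = 52.6094
  Central, Other: 227×180/699 = 58.4549
  South, Party A: 195×181/699 = 50.4936
  South, Party B: 195×176/699 = 49.0987
  South, Party C: 195×162/699 = 45.1931
  South, Other: 195×180/699 = 50.2146
Contributions (O − E)²/E:
  (79 − 71.7268)²/71.7268 = 0.7375
  (63 − 69.7454)²/69.7454 = 0.6524
  (56 − 64.1974)²/64.1974 = 1.0467
  (79 − 71.3305)²/71.3305 = 0.8246
  (62 − 58.7797)²/58.7797 = 0.1764
  (60 − 57.1559)²/57.1559 = 0.1415
  (46 − 52.6094)²/52.6094 = 0.8303
  (59 − 58.4549)²/58.4549 = 0.0051
  (40 − 50.4936)²/50.4936 = 2.1808
  (53 − 49.0987)²/49.0987 = 0.3100
  (60 − 45.1931)²/45.1931 = 4.8513
  (42 − 50.2146)²/50.2146 = 1.3438
χ² = 0.7375 + 0.6524 + 1.0467 + 0.8246 + 0.1764 + 0.1415 + 0.8303 + 0.0051 + 2.1808 + 0.3100 + 4.8513 + 1.3438 = 13.100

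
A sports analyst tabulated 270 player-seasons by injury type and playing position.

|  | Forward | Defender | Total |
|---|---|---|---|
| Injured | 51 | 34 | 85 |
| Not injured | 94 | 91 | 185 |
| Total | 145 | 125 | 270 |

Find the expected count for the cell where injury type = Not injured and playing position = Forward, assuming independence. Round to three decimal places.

99.352

Row total (Not injured) = 185; column total (Forward) = 145; grand total N = 270.
Expected count = (row total × column total) / N = 185 × 145 / 270 = 99.352.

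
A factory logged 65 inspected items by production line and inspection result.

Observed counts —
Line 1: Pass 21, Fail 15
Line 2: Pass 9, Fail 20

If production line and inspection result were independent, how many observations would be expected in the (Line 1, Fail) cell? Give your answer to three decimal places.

Row total (Line 1) = 36; column total (Fail) = 35; grand total N = 65.
Expected count = (row total × column total) / N = 36 × 35 / 65 = 19.385.

19.385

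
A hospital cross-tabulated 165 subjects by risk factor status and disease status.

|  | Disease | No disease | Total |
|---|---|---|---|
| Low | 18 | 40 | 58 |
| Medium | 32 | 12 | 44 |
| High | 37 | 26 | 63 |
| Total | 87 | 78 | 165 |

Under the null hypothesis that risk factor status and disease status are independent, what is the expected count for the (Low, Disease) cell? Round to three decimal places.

Row total (Low) = 58; column total (Disease) = 87; grand total N = 165.
Expected count = (row total × column total) / N = 58 × 87 / 165 = 30.582.

30.582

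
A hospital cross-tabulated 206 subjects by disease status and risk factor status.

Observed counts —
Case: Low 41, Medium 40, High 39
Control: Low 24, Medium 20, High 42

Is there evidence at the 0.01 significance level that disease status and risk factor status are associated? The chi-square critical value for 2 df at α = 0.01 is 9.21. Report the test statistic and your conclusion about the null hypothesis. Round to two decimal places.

Row totals: 120, 86. Column totals: 65, 60, 81. Grand total N = 206.
Expected counts (row total × column total / N):
  Case, Low: 120×65/206 = 37.864
  Case, Medium: 120×60/206 = 34.951
  Case, High: 120×81/206 = 47.184
  Control, Low: 86×65/206 = 27.136
  Control, Medium: 86×60/206 = 25.049
  Control, High: 86×81/206 = 33.816
Contributions (O − E)²/E:
  (41 − 37.864)²/37.864 = 0.2597
  (40 − 34.951)²/34.951 = 0.7294
  (39 − 47.184)²/47.184 = 1.4195
  (24 − 27.136)²/27.136 = 0.3624
  (20 − 25.049)²/25.049 = 1.0177
  (42 − 33.816)²/33.816 = 1.9807
χ² = 0.2597 + 0.7294 + 1.4195 + 0.3624 + 1.0177 + 1.9807 = 5.77
df = (2−1)(3−1) = 2. Since 5.77 < 9.21, fail to reject the null hypothesis of independence at α = 0.01.

5.77; fail to reject H₀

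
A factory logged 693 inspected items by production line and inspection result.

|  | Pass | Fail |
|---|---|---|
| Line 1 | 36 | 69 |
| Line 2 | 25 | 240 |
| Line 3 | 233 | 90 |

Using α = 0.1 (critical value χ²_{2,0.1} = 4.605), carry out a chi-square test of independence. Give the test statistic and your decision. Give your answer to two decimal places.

237.66; reject H₀

Row totals: 105, 265, 323. Column totals: 294, 399. Grand total N = 693.
Expected counts (row total × column total / N):
  Line 1, Pass: 105×294/693 = 44.545
  Line 1, Fail: 105×399/693 = 60.455
  Line 2, Pass: 265×294/693 = 112.424
  Line 2, Fail: 265×399/693 = 152.576
  Line 3, Pass: 323×294/693 = 137.030
  Line 3, Fail: 323×399/693 = 185.970
Contributions (O − E)²/E:
  (36 − 44.545)²/44.545 = 1.6392
  (69 − 60.455)²/60.455 = 1.2078
  (25 − 112.424)²/112.424 = 67.9833
  (240 − 152.576)²/152.576 = 50.0928
  (233 − 137.030)²/137.030 = 67.2133
  (90 − 185.970)²/185.970 = 49.5254
χ² = 1.6392 + 1.2078 + 67.9833 + 50.0928 + 67.2133 + 49.5254 = 237.66
df = (3−1)(2−1) = 2. Since 237.66 > 4.605, reject the null hypothesis of independence at α = 0.1.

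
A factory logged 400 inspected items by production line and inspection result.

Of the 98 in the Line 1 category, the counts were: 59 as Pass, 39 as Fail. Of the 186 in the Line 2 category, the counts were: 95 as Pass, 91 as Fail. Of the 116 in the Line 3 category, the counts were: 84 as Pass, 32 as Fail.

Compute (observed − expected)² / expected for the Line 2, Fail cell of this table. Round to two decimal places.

3.26

Row total (Line 2) = 186; column total (Fail) = 162; N = 400.
Expected count E = 186 × 162 / 400 = 75.330.
Contribution = (O − E)²/E = (91 − 75.330)² / 75.330 = 3.26.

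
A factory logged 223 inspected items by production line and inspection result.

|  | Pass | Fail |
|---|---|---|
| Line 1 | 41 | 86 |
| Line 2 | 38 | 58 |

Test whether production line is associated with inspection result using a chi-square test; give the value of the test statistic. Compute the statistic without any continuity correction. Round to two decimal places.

1.27

Row totals: 127, 96. Column totals: 79, 144. Grand total N = 223.
Expected counts (row total × column total / N):
  Line 1, Pass: 127×79/223 = 44.991
  Line 1, Fail: 127×144/223 = 82.009
  Line 2, Pass: 96×79/223 = 34.009
  Line 2, Fail: 96×144/223 = 61.991
Contributions (O − E)²/E:
  (41 − 44.991)²/44.991 = 0.3540
  (86 − 82.009)²/82.009 = 0.1942
  (38 − 34.009)²/34.009 = 0.4683
  (58 − 61.991)²/61.991 = 0.2569
χ² = 0.3540 + 0.1942 + 0.4683 + 0.2569 = 1.27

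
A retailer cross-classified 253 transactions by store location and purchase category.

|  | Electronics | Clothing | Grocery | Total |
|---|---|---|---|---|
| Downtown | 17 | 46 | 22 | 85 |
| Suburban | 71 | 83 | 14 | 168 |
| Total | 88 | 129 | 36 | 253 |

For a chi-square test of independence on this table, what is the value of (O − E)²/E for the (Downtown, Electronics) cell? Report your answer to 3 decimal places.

5.340

Row total (Downtown) = 85; column total (Electronics) = 88; N = 253.
Expected count E = 85 × 88 / 253 = 29.5652.
Contribution = (O − E)²/E = (17 − 29.5652)² / 29.5652 = 5.340.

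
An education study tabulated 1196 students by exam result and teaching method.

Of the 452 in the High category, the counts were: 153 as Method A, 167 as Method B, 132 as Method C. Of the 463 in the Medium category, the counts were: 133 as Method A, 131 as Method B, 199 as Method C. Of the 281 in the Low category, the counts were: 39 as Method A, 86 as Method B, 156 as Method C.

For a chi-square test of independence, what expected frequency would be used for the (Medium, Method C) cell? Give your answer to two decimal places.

188.53

Row total (Medium) = 463; column total (Method C) = 487; grand total N = 1196.
Expected count = (row total × column total) / N = 463 × 487 / 1196 = 188.53.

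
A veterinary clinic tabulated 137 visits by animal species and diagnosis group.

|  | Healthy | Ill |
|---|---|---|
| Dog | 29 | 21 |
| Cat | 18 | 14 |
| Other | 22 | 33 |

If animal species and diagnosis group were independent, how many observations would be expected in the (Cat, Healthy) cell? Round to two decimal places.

16.12

Row total (Cat) = 32; column total (Healthy) = 69; grand total N = 137.
Expected count = (row total × column total) / N = 32 × 69 / 137 = 16.12.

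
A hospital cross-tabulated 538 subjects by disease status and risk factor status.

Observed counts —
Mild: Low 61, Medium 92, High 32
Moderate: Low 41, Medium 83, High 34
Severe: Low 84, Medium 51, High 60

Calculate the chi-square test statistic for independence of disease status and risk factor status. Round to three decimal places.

Row totals: 185, 158, 195. Column totals: 186, 226, 126. Grand total N = 538.
Expected counts (row total × column total / N):
  Mild, Low: 185×186/538 = 63.9591
  Mild, Medium: 185×226/538 = 77.7138
  Mild, High: 185×126/538 = 43.3271
  Moderate, Low: 158×186/538 = 54.6245
  Moderate, Medium: 158×226/538 = 66.3717
  Moderate, High: 158×126/538 = 37.0037
  Severe, Low: 195×186/538 = 67.4164
  Severe, Medium: 195×226/538 = 81.9145
  Severe, High: 195×126/538 = 45.6691
Contributions (O − E)²/E:
  (61 − 63.9591)²/63.9591 = 0.1369
  (92 − 77.7138)²/77.7138 = 2.6262
  (32 − 43.3271)²/43.3271 = 2.9613
  (41 − 54.6245)²/54.6245 = 3.3982
  (83 − 66.3717)²/66.3717 = 4.1659
  (34 − 37.0037)²/37.0037 = 0.2438
  (84 − 67.4164)²/67.4164 = 4.0794
  (51 − 81.9145)²/81.9145 = 11.6671
  (60 − 45.6691)²/45.6691 = 4.4970
χ² = 0.1369 + 2.6262 + 2.9613 + 3.3982 + 4.1659 + 0.2438 + 4.0794 + 11.6671 + 4.4970 = 33.776

33.776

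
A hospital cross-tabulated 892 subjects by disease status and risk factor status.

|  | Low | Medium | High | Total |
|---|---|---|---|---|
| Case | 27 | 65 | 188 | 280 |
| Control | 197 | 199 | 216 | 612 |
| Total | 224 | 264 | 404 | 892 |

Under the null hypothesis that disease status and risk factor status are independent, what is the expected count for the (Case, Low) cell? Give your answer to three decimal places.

Row total (Case) = 280; column total (Low) = 224; grand total N = 892.
Expected count = (row total × column total) / N = 280 × 224 / 892 = 70.314.

70.314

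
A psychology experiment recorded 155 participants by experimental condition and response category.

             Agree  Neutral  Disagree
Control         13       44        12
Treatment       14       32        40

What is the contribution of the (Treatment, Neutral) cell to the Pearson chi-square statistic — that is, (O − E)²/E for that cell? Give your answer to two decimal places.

2.45

Row total (Treatment) = 86; column total (Neutral) = 76; N = 155.
Expected count E = 86 × 76 / 155 = 42.168.
Contribution = (O − E)²/E = (32 − 42.168)² / 42.168 = 2.45.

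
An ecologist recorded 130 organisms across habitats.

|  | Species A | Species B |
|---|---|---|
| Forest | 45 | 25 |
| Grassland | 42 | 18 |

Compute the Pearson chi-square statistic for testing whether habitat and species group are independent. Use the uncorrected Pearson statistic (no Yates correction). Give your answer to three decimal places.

Row totals: 70, 60. Column totals: 87, 43. Grand total N = 130.
Expected counts (row total × column total / N):
  Forest, Species A: 70×87/130 = 46.8462
  Forest, Species B: 70×43/130 = 23.1538
  Grassland, Species A: 60×87/130 = 40.1538
  Grassland, Species B: 60×43/130 = 19.8462
Contributions (O − E)²/E:
  (45 − 46.8462)²/46.8462 = 0.0728
  (25 − 23.1538)²/23.1538 = 0.1472
  (42 − 40.1538)²/40.1538 = 0.0849
  (18 − 19.8462)²/19.8462 = 0.1717
χ² = 0.0728 + 0.1472 + 0.0849 + 0.1717 = 0.477

0.477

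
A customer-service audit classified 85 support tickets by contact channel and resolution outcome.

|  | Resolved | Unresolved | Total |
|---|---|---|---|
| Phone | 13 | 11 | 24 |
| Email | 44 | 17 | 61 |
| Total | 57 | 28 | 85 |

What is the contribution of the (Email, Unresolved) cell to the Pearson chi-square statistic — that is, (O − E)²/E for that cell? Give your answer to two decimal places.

Row total (Email) = 61; column total (Unresolved) = 28; N = 85.
Expected count E = 61 × 28 / 85 = 20.094.
Contribution = (O − E)²/E = (17 − 20.094)² / 20.094 = 0.48.

0.48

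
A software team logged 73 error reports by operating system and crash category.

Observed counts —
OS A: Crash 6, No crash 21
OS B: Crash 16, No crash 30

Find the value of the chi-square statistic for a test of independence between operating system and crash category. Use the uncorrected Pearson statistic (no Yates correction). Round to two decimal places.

Row totals: 27, 46. Column totals: 22, 51. Grand total N = 73.
Expected counts (row total × column total / N):
  OS A, Crash: 27×22/73 = 8.137
  OS A, No crash: 27×51/73 = 18.863
  OS B, Crash: 46×22/73 = 13.863
  OS B, No crash: 46×51/73 = 32.137
Contributions (O − E)²/E:
  (6 − 8.137)²/8.137 = 0.5612
  (21 − 18.863)²/18.863 = 0.2421
  (16 − 13.863)²/13.863 = 0.3294
  (30 − 32.137)²/32.137 = 0.1421
χ² = 0.5612 + 0.2421 + 0.3294 + 0.1421 = 1.27

1.27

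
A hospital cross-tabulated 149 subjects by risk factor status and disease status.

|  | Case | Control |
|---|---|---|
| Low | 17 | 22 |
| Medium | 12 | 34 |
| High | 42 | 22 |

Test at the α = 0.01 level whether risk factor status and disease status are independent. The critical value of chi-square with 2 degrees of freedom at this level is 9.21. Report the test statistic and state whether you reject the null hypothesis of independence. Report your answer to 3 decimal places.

Row totals: 39, 46, 64. Column totals: 71, 78. Grand total N = 149.
Expected counts (row total × column total / N):
  Low, Case: 39×71/149 = 18.5839
  Low, Control: 39×78/149 = 20.4161
  Medium, Case: 46×71/149 = 21.9195
  Medium, Control: 46×78/149 = 24.0805
  High, Case: 64×71/149 = 30.4966
  High, Control: 64×78/149 = 33.5034
Contributions (O − E)²/E:
  (17 − 18.5839)²/18.5839 = 0.1350
  (22 − 20.4161)²/20.4161 = 0.1229
  (12 − 21.9195)²/21.9195 = 4.4890
  (34 − 24.0805)²/24.0805 = 4.0861
  (42 − 30.4966)²/30.4966 = 4.3391
  (22 − 33.5034)²/33.5034 = 3.9497
χ² = 0.1350 + 0.1229 + 4.4890 + 4.0861 + 4.3391 + 3.9497 = 17.122
df = (3−1)(2−1) = 2. Since 17.122 > 9.21, reject the null hypothesis of independence at α = 0.01.

17.122; reject H₀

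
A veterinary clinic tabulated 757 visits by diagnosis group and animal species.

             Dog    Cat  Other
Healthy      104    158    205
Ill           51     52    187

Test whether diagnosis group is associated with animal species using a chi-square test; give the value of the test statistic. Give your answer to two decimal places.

32.86

Row totals: 467, 290. Column totals: 155, 210, 392. Grand total N = 757.
Expected counts (row total × column total / N):
  Healthy, Dog: 467×155/757 = 95.621
  Healthy, Cat: 467×210/757 = 129.551
  Healthy, Other: 467×392/757 = 241.828
  Ill, Dog: 290×155/757 = 59.379
  Ill, Cat: 290×210/757 = 80.449
  Ill, Other: 290×392/757 = 150.172
Contributions (O − E)²/E:
  (104 − 95.621)²/95.621 = 0.7342
  (158 − 129.551)²/129.551 = 6.2473
  (205 − 241.828)²/241.828 = 5.6085
  (51 − 59.379)²/59.379 = 1.1824
  (52 − 80.449)²/80.449 = 10.0604
  (187 − 150.172)²/150.172 = 9.0317
χ² = 0.7342 + 6.2473 + 5.6085 + 1.1824 + 10.0604 + 9.0317 = 32.86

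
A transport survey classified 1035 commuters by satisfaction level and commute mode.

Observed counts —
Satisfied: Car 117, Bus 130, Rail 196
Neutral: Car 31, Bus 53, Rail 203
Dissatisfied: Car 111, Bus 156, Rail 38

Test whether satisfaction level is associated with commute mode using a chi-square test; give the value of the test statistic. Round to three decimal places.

Row totals: 443, 287, 305. Column totals: 259, 339, 437. Grand total N = 1035.
Expected counts (row total × column total / N):
  Satisfied, Car: 443×259/1035 = 110.8570
  Satisfied, Bus: 443×339/1035 = 145.0986
  Satisfied, Rail: 443×437/1035 = 187.0444
  Neutral, Car: 287×259/1035 = 71.8193
  Neutral, Bus: 287×339/1035 = 94.0029
  Neutral, Rail: 287×437/1035 = 121.1778
  Dissatisfied, Car: 305×259/1035 = 76.3237
  Dissatisfied, Bus: 305×339/1035 = 99.8986
  Dissatisfied, Rail: 305×437/1035 = 128.7778
Contributions (O − E)²/E:
  (117 − 110.8570)²/110.8570 = 0.3404
  (130 − 145.0986)²/145.0986 = 1.5711
  (196 − 187.0444)²/187.0444 = 0.4288
  (31 − 71.8193)²/71.8193 = 23.2001
  (53 − 94.0029)²/94.0029 = 17.8850
  (203 − 121.1778)²/121.1778 = 55.2483
  (111 − 76.3237)²/76.3237 = 15.7546
  (156 − 99.8986)²/99.8986 = 31.5056
  (38 − 128.7778)²/128.7778 = 63.9909
χ² = 0.3404 + 1.5711 + 0.4288 + 23.2001 + 17.8850 + 55.2483 + 15.7546 + 31.5056 + 63.9909 = 209.925

209.925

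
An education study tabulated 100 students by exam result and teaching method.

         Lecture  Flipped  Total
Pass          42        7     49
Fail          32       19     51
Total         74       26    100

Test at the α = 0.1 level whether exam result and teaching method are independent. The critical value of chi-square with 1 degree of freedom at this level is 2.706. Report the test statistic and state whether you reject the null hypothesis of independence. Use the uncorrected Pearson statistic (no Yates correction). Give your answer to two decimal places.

6.85; reject H₀

Grand total N = 100.
Expected counts (row total × column total / N):
  Pass, Lecture: 49×74/100 = 36.260
  Pass, Flipped: 49×26/100 = 12.740
  Fail, Lecture: 51×74/100 = 37.740
  Fail, Flipped: 51×26/100 = 13.260
Contributions (O − E)²/E:
  (42 − 36.260)²/36.260 = 0.9086
  (7 − 12.740)²/12.740 = 2.5862
  (32 − 37.740)²/37.740 = 0.8730
  (19 − 13.260)²/13.260 = 2.4847
χ² = 0.9086 + 2.5862 + 0.8730 + 2.4847 = 6.85
df = (2−1)(2−1) = 1. Since 6.85 > 2.706, reject the null hypothesis of independence at α = 0.1.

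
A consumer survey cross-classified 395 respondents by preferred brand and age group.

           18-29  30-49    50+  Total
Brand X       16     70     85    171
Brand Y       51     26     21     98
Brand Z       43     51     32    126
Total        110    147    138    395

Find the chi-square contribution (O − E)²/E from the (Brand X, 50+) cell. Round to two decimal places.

10.68

Row total (Brand X) = 171; column total (50+) = 138; N = 395.
Expected count E = 171 × 138 / 395 = 59.742.
Contribution = (O − E)²/E = (85 − 59.742)² / 59.742 = 10.68.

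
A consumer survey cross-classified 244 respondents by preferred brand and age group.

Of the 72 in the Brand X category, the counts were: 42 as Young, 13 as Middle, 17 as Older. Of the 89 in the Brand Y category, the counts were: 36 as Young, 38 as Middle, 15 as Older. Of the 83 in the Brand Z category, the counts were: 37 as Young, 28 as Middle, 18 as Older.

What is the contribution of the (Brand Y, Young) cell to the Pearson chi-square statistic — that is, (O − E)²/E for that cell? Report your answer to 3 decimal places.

0.843

Row total (Brand Y) = 89; column total (Young) = 115; N = 244.
Expected count E = 89 × 115 / 244 = 41.9467.
Contribution = (O − E)²/E = (36 − 41.9467)² / 41.9467 = 0.843.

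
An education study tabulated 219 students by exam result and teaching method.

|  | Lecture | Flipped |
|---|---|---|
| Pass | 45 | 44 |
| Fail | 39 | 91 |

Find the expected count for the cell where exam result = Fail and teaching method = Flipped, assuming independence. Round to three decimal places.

Row total (Fail) = 130; column total (Flipped) = 135; grand total N = 219.
Expected count = (row total × column total) / N = 130 × 135 / 219 = 80.137.

80.137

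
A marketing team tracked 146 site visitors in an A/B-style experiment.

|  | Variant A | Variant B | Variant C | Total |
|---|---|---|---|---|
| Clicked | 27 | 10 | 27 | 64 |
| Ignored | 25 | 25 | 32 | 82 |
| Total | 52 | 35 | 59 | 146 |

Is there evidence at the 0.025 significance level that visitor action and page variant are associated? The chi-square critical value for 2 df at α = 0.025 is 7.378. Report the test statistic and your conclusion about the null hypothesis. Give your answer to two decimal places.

4.78; fail to reject H₀

Grand total N = 146.
Expected counts (row total × column total / N):
  Clicked, Variant A: 64×52/146 = 22.795
  Clicked, Variant B: 64×35/146 = 15.342
  Clicked, Variant C: 64×59/146 = 25.863
  Ignored, Variant A: 82×52/146 = 29.205
  Ignored, Variant B: 82×35/146 = 19.658
  Ignored, Variant C: 82×59/146 = 33.137
Contributions (O − E)²/E:
  (27 − 22.795)²/22.795 = 0.7757
  (10 − 15.342)²/15.342 = 1.8601
  (27 − 25.863)²/25.863 = 0.0500
  (25 − 29.205)²/29.205 = 0.6054
  (25 − 19.658)²/19.658 = 1.4517
  (32 − 33.137)²/33.137 = 0.0390
χ² = 0.7757 + 1.8601 + 0.0500 + 0.6054 + 1.4517 + 0.0390 = 4.78
df = (2−1)(3−1) = 2. Since 4.78 < 7.378, fail to reject the null hypothesis of independence at α = 0.025.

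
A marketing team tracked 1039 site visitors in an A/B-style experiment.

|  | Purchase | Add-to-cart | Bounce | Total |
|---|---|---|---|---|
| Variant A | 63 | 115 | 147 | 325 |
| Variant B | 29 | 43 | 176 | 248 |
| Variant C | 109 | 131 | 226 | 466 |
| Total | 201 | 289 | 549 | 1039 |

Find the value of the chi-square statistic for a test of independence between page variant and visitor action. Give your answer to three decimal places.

Grand total N = 1039.
Expected counts (row total × column total / N):
  Variant A, Purchase: 325×201/1039 = 62.8730
  Variant A, Add-to-cart: 325×289/1039 = 90.3994
  Variant A, Bounce: 325×549/1039 = 171.7276
  Variant B, Purchase: 248×201/1039 = 47.9769
  Variant B, Add-to-cart: 248×289/1039 = 68.9817
  Variant B, Bounce: 248×549/1039 = 131.0414
  Variant C, Purchase: 466×201/1039 = 90.1501
  Variant C, Add-to-cart: 466×289/1039 = 129.6189
  Variant C, Bounce: 466×549/1039 = 246.2310
Contributions (O − E)²/E:
  (63 − 62.8730)²/62.8730 = 0.0003
  (115 − 90.3994)²/90.3994 = 6.6946
  (147 − 171.7276)²/171.7276 = 3.5606
  (29 − 47.9769)²/47.9769 = 7.5062
  (43 − 68.9817)²/68.9817 = 9.7859
  (176 − 131.0414)²/131.0414 = 15.4247
  (109 − 90.1501)²/90.1501 = 3.9414
  (131 − 129.6189)²/129.6189 = 0.0147
  (226 − 246.2310)²/246.2310 = 1.6622
χ² = 0.0003 + 6.6946 + 3.5606 + 7.5062 + 9.7859 + 15.4247 + 3.9414 + 0.0147 + 1.6622 = 48.591

48.591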